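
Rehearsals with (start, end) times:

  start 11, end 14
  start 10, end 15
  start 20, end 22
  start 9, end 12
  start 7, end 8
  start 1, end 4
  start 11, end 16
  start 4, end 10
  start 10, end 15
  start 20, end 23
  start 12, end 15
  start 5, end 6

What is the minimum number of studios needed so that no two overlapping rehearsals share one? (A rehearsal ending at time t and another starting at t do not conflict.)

5

starts: [1, 4, 5, 7, 9, 10, 10, 11, 11, 12, 20, 20]
ends:   [4, 6, 8, 10, 12, 14, 15, 15, 15, 16, 22, 23]
s1→1 e4→0 s4→1 s5→2 e6→1 s7→2 e8→1 s9→2 e10→1 s10→2 s10→3 s11→4 s11→5  — peak 5.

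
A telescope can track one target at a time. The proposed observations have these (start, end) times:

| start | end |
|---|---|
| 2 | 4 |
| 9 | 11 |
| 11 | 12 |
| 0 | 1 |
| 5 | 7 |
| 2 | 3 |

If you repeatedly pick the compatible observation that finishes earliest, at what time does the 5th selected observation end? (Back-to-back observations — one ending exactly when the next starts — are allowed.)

12

Sort by end time and greedily take each interval whose start is ≥ the last chosen end.
By end time: (0,1), (2,3), (2,4), (5,7), (9,11), (11,12).
Pick (0,1); next start ≥ 1 → (2,3); next start ≥ 3 → (5,7); next start ≥ 7 → (9,11); next start ≥ 11 → (11,12).
Selected: (0,1) (2,3) (5,7) (9,11) (11,12)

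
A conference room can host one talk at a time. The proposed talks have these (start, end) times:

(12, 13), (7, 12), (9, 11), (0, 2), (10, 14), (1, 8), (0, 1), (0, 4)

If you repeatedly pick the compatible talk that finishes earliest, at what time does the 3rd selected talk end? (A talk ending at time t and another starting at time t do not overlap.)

11

Sort by end time and greedily take each interval whose start is ≥ the last chosen end.
By end time: (0,1), (0,2), (0,4), (1,8), (9,11), (7,12), (12,13), (10,14).
Pick (0,1); next start ≥ 1 → (1,8); next start ≥ 8 → (9,11); next start ≥ 11 → (12,13).
Selected: (0,1) (1,8) (9,11) (12,13)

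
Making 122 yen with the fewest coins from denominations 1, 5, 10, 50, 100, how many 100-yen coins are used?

1

Greedy: take as many of the largest coin as possible, then repeat with the remainder.
122 = 1×100 + 2×10 + 2×1
Count of 100: 1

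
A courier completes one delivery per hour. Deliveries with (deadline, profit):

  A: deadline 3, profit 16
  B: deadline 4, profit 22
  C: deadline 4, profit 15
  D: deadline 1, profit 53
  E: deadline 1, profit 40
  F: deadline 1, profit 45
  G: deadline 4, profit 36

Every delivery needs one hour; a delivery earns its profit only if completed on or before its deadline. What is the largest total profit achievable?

127

Sort by profit descending; place each in the latest free slot ≤ its deadline.
By profit: D(d1,53), F(d1,45), E(d1,40), G(d4,36), B(d4,22), A(d3,16), C(d4,15)
D→slot 1; F skipped; E skipped; G→slot 4; B→slot 3; A→slot 2; C skipped.
Profit = 53 + 16 + 22 + 36 = 127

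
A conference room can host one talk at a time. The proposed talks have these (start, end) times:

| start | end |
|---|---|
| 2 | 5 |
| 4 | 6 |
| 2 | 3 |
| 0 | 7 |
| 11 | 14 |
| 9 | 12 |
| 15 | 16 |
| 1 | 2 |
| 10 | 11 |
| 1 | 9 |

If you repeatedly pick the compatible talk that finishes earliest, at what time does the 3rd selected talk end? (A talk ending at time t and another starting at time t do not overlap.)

6

Order by finish time; keep every interval that doesn't clash with the previous kept one.
Sorted by end: (1,2)  (2,3)  (2,5)  (4,6)  (0,7)  (1,9)  (10,11)  (9,12)  (11,14)  (15,16)
take (1,2); take (2,3); take (4,6); skip (0,7); skip (1,9); take (10,11); skip (9,12); take (11,14); take (15,16).
Selected: (1,2) (2,3) (4,6) (10,11) (11,14) (15,16)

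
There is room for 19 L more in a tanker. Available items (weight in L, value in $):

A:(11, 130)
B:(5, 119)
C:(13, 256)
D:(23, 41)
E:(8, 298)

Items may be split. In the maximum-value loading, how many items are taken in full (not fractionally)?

Sort by value per unit weight and fill in that order.
Order: E (298/8=37.25) > B (119/5=23.80) > C (256/13=19.69) > A (130/11=11.82) > D (41/23=1.78)
Fill: take E (8 @ 298) → take B (5 @ 119) → take 6/13 of C → 118.15; 19/19 used.
2 item(s) taken whole; one partial (take 6/13 of C).

2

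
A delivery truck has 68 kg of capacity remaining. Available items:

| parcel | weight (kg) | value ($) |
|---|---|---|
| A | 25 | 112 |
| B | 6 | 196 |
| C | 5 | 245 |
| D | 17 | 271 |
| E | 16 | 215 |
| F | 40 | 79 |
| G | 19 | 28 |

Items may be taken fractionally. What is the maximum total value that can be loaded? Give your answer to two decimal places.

1034.52

Greedy by value/weight ratio, highest first.
Order: C (245/5=49.00) > B (196/6=32.67) > D (271/17=15.94) > E (215/16=13.44) > A (112/25=4.48) > F (79/40=1.98) > G (28/19=1.47)
Fill: take C (5 @ 245) → take B (6 @ 196) → take D (17 @ 271) → take E (16 @ 215) → take 24/25 of A → 107.52; 68/68 used.
Total value = 1034.52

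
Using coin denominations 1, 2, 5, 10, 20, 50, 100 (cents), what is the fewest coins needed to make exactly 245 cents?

5

Use the largest denomination that fits, subtract, and repeat.
245 = 2×100 + 2×20 + 1×5
Total coins = 2 + 2 + 1 = 5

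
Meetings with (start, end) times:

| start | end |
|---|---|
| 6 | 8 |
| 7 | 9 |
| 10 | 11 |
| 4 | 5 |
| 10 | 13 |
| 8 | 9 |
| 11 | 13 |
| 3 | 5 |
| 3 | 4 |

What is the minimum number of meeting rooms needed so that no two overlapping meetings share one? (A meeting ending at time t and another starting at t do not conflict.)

2

Count concurrent intervals with a sweep; the peak is the room count.
starts: [3, 3, 4, 6, 7, 8, 10, 10, 11]
ends:   [4, 5, 5, 8, 9, 9, 11, 13, 13]
s3→1 s3→2  — peak 2.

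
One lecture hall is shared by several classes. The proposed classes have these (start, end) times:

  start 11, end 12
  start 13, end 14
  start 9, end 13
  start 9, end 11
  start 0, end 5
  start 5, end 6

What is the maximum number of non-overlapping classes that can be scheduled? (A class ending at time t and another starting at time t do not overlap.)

Sort by end time and greedily take each interval whose start is ≥ the last chosen end.
By end time: (0,5), (5,6), (9,11), (11,12), (9,13), (13,14).
Pick (0,5); next start ≥ 5 → (5,6); next start ≥ 6 → (9,11); next start ≥ 11 → (11,12); next start ≥ 12 → (13,14).
Selected 5 classes.

5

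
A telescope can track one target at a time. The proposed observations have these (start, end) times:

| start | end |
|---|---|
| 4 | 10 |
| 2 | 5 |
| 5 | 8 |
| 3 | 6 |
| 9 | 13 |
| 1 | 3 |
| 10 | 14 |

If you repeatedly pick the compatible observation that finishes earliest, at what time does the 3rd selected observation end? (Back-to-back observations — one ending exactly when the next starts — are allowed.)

By end time: (1,3), (2,5), (3,6), (5,8), (4,10), (9,13), (10,14).
Pick (1,3); next start ≥ 3 → (3,6); next start ≥ 6 → (9,13).
Selected: (1,3) (3,6) (9,13)

13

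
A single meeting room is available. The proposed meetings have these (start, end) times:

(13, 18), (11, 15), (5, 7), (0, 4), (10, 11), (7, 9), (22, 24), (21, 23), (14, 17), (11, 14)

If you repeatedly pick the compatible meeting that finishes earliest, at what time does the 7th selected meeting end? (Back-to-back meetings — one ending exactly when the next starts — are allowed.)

Sort by end time and greedily take each interval whose start is ≥ the last chosen end.
Sorted by end: (0,4)  (5,7)  (7,9)  (10,11)  (11,14)  (11,15)  (14,17)  (13,18)  (21,23)  (22,24)
take (0,4); take (5,7); take (7,9); take (10,11); take (11,14); take (14,17); take (21,23).
Selected: (0,4) (5,7) (7,9) (10,11) (11,14) (14,17) (21,23)

23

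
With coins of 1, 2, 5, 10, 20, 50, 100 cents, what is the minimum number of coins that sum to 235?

5

Use the largest denomination that fits, subtract, and repeat.
235 = 2×100 + 1×20 + 1×10 + 1×5
Total coins = 2 + 1 + 1 + 1 = 5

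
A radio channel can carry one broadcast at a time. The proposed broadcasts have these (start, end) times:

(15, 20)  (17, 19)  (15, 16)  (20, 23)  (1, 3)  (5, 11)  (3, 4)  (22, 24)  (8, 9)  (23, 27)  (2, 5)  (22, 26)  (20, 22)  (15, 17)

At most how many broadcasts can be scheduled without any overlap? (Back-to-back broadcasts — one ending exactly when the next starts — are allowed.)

Sort by end time and greedily take each interval whose start is ≥ the last chosen end.
By end time: (1,3), (3,4), (2,5), (8,9), (5,11), (15,16), (15,17), (17,19), (15,20), (20,22), (20,23), (22,24), (22,26), (23,27).
Pick (1,3); next start ≥ 3 → (3,4); next start ≥ 4 → (8,9); next start ≥ 9 → (15,16); next start ≥ 16 → (17,19); next start ≥ 19 → (20,22); next start ≥ 22 → (22,24).
Selected 7 broadcasts.

7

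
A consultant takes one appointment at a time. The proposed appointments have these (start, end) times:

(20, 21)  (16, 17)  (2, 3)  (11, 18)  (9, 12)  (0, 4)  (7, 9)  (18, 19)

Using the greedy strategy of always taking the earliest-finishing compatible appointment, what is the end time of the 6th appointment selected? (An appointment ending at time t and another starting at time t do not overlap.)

21

Sorted by end: (2,3)  (0,4)  (7,9)  (9,12)  (16,17)  (11,18)  (18,19)  (20,21)
take (2,3); skip (0,4); take (7,9); take (9,12); take (16,17); take (18,19); take (20,21).
Selected: (2,3) (7,9) (9,12) (16,17) (18,19) (20,21)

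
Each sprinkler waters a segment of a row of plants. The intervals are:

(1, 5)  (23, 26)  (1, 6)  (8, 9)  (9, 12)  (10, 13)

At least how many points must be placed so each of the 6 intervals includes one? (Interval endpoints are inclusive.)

By right end: [1,5]  [1,6]  [8,9]  [9,12]  [10,13]  [23,26]
[1,5] uncovered → point at 5; [8,9] uncovered → point at 9; [10,13] uncovered → point at 13; [23,26] uncovered → point at 26.
Points: 5, 9, 13, 26 (4 total).

4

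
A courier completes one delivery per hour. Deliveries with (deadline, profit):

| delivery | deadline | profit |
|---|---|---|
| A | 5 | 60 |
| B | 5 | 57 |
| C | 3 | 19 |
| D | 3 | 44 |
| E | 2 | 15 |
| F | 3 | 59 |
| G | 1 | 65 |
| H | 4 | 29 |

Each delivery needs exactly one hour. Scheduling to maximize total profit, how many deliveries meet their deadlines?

Sort by profit descending; place each in the latest free slot ≤ its deadline.
Profit order: G=65 A=60 F=59 B=57 D=44 H=29 C=19 E=15
Assign: G→slot 1, A→slot 5, F→slot 3, B→slot 4, D→slot 2, H skipped, C skipped, E skipped.
Slots: [1:G] [2:D] [3:F] [4:B] [5:A]
5 of 8 scheduled.

5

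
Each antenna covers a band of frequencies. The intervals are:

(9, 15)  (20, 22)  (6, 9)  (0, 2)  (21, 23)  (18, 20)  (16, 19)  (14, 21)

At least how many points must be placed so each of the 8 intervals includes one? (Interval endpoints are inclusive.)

4

Process intervals by earliest right end; each time one isn't hit yet, stab at its right endpoint.
By right end: [0,2]  [6,9]  [9,15]  [16,19]  [18,20]  [14,21]  [20,22]  [21,23]
[0,2] uncovered → point at 2; [6,9] uncovered → point at 9; [16,19] uncovered → point at 19; [20,22] uncovered → point at 22.
Points: 2, 9, 19, 22 (4 total).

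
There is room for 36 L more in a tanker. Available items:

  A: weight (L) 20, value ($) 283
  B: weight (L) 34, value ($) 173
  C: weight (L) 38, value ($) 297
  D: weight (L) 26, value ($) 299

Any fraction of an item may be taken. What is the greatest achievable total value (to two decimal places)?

467.00

Ratios (sorted): A 14.15, D 11.50, C 7.82, B 5.09
take A (20 @ 283); take 16/26 of D → 184.00. Capacity used 36/36.
Total value = 467.00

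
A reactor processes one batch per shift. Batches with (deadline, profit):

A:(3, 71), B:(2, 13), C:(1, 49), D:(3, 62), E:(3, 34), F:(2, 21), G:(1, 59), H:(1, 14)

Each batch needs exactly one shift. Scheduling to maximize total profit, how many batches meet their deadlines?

Profit order: A=71 D=62 G=59 C=49 E=34 F=21 H=14 B=13
Assign: A→slot 3, D→slot 2, G→slot 1, C skipped, E skipped, F skipped, H skipped, B skipped.
Slots: [1:G] [2:D] [3:A]
3 of 8 scheduled.

3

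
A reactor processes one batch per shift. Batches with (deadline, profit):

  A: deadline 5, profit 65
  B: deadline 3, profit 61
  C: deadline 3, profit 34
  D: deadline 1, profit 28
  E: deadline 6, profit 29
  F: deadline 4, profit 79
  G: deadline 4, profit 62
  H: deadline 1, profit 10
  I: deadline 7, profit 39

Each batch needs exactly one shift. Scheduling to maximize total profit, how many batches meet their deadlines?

Take jobs in profit order; each goes to the latest open slot no later than its deadline.
By profit: F(d4,79), A(d5,65), G(d4,62), B(d3,61), I(d7,39), C(d3,34), E(d6,29), D(d1,28), H(d1,10)
F→slot 4; A→slot 5; G→slot 3; B→slot 2; I→slot 7; C→slot 1; E→slot 6; D skipped; H skipped.
7 of 9 scheduled.

7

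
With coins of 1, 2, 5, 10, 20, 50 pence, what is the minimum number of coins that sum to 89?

Use the largest denomination that fits, subtract, and repeat.
89 = 1×50 + 1×20 + 1×10 + 1×5 + 2×2
Total coins = 1 + 1 + 1 + 1 + 2 = 6

6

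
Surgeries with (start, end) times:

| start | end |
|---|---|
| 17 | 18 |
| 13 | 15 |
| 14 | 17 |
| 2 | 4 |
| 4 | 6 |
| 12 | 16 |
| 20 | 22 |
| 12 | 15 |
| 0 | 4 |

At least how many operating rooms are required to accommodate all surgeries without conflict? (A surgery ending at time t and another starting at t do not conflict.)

The answer is the maximum number of intervals overlapping at any instant.
Events (time:±→running): 0:+→1 2:+→2 4:-→1 4:-→0 4:+→1 6:-→0 12:+→1 12:+→2 13:+→3 14:+→4 … peak 4.

4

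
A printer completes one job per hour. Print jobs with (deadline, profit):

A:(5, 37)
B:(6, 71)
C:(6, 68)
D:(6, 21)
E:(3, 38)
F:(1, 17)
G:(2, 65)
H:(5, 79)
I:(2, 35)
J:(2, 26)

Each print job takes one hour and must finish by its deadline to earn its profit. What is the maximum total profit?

358

Take jobs in profit order; each goes to the latest open slot no later than its deadline.
By profit: H(d5,79), B(d6,71), C(d6,68), G(d2,65), E(d3,38), A(d5,37), I(d2,35), J(d2,26), D(d6,21), F(d1,17)
H→slot 5; B→slot 6; C→slot 4; G→slot 2; E→slot 3; A→slot 1; I skipped; J skipped; D skipped; F skipped.
Profit = 37 + 65 + 38 + 68 + 79 + 71 = 358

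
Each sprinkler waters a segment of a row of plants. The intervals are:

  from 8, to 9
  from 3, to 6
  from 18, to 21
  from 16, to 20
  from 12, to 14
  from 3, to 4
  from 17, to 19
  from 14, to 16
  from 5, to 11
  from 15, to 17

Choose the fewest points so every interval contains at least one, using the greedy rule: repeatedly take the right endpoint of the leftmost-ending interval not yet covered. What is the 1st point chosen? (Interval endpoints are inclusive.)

Process intervals by earliest right end; each time one isn't hit yet, stab at its right endpoint.
Sorted: [3,4] [3,6] [8,9] [5,11] [12,14] [14,16] [15,17] [17,19] [16,20] [18,21]
{[3,4],[3,6]} hit by 4; {[8,9],[5,11]} hit by 9; {[12,14],[14,16]} hit by 14; {[15,17],[17,19],[16,20]} hit by 17; {[18,21]} hit by 21.
Points: 4, 9, 14, 17, 21 (5 total).

4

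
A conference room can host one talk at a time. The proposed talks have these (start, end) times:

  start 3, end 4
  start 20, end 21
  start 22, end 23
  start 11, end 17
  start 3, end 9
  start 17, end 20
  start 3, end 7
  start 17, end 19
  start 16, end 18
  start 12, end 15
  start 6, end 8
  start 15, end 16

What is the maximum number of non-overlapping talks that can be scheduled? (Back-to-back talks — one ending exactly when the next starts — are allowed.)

Sorted by end: (3,4)  (3,7)  (6,8)  (3,9)  (12,15)  (15,16)  (11,17)  (16,18)  (17,19)  (17,20)  (20,21)  (22,23)
take (3,4); take (6,8); skip (3,9); take (12,15); take (15,16); take (16,18); take (20,21); take (22,23).
Selected 7 talks.

7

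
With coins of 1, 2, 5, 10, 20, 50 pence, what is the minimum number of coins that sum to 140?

4

Use the largest denomination that fits, subtract, and repeat.
140 − 2×50→40 − 2×20→0
Total coins = 2 + 2 = 4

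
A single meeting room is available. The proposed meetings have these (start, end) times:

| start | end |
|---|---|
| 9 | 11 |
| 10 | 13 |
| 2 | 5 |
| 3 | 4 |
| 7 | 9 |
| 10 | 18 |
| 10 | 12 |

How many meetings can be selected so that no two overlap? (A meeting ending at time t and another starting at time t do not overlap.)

3

Sorted by end: (3,4)  (2,5)  (7,9)  (9,11)  (10,12)  (10,13)  (10,18)
take (3,4); skip (2,5); take (7,9); take (9,11).
Selected 3 meetings.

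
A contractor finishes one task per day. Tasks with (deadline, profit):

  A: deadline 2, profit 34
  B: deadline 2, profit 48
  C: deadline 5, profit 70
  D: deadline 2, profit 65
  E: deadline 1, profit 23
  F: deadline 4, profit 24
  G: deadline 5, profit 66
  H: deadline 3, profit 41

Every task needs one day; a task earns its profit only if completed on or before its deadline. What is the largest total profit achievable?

Profit order: C=70 G=66 D=65 B=48 H=41 A=34 F=24 E=23
Assign: C→slot 5, G→slot 4, D→slot 2, B→slot 1, H→slot 3, A skipped, F skipped, E skipped.
Slots: [1:B] [2:D] [3:H] [4:G] [5:C]
Profit = 48 + 65 + 41 + 66 + 70 = 290

290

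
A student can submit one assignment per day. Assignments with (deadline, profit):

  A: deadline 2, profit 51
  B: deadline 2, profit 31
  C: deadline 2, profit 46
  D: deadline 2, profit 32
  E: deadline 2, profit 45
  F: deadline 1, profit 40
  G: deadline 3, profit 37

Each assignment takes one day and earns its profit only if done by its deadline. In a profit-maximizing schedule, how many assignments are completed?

3

Sort by profit descending; place each in the latest free slot ≤ its deadline.
Profit order: A=51 C=46 E=45 F=40 G=37 D=32 B=31
Assign: A→slot 2, C→slot 1, E skipped, F skipped, G→slot 3, D skipped, B skipped.
Slots: [1:C] [2:A] [3:G]
3 of 7 scheduled.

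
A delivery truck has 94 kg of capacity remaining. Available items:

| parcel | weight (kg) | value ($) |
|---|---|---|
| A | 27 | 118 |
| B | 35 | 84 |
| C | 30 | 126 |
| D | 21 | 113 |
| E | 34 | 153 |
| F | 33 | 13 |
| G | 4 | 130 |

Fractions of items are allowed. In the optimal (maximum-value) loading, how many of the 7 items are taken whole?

4

Greedy by value/weight ratio, highest first.
Ratios (sorted): G 32.50, D 5.38, E 4.50, A 4.37, C 4.20, B 2.40, F 0.39
take G (4 @ 130); take D (21 @ 113); take E (34 @ 153); take A (27 @ 118); take 8/30 of C → 33.60. Capacity used 94/94.
4 item(s) taken whole; one partial (take 8/30 of C).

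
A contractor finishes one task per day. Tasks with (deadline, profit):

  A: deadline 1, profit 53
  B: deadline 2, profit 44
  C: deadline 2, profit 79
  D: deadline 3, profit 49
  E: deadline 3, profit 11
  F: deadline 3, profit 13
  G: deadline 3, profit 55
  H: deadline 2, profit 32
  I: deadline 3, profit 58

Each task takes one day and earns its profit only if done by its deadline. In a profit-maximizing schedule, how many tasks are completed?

Profit order: C=79 I=58 G=55 A=53 D=49 B=44 H=32 F=13 E=11
Assign: C→slot 2, I→slot 3, G→slot 1, A skipped, D skipped, B skipped, H skipped, F skipped, E skipped.
Slots: [1:G] [2:C] [3:I]
3 of 9 scheduled.

3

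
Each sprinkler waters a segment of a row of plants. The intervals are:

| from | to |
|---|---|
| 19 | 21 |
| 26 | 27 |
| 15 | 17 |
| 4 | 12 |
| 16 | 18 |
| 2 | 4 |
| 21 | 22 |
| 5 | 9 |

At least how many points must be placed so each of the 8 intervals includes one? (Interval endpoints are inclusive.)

Process intervals by earliest right end; each time one isn't hit yet, stab at its right endpoint.
Sorted: [2,4] [5,9] [4,12] [15,17] [16,18] [19,21] [21,22] [26,27]
{[2,4]} hit by 4; {[5,9],[4,12]} hit by 9; {[15,17],[16,18]} hit by 17; {[19,21],[21,22]} hit by 21; {[26,27]} hit by 27.
Points: 4, 9, 17, 21, 27 (5 total).

5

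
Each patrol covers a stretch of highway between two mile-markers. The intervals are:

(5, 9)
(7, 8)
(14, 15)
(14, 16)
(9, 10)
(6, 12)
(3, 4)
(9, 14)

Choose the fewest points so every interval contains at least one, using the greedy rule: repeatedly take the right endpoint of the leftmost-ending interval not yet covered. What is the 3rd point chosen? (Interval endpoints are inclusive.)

10

Sort by right endpoint; whenever an interval is uncovered, place a point at its right end.
Sorted: [3,4] [7,8] [5,9] [9,10] [6,12] [9,14] [14,15] [14,16]
{[3,4]} hit by 4; {[7,8],[5,9]} hit by 8; {[9,10],[6,12],[9,14]} hit by 10; {[14,15],[14,16]} hit by 15.
Points: 4, 8, 10, 15 (4 total).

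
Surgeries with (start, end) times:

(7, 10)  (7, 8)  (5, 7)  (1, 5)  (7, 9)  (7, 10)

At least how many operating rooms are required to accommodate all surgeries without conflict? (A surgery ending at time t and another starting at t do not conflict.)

Count concurrent intervals with a sweep; the peak is the room count.
Events (time:±→running): 1:+→1 5:-→0 5:+→1 7:-→0 7:+→1 7:+→2 7:+→3 7:+→4 … peak 4.

4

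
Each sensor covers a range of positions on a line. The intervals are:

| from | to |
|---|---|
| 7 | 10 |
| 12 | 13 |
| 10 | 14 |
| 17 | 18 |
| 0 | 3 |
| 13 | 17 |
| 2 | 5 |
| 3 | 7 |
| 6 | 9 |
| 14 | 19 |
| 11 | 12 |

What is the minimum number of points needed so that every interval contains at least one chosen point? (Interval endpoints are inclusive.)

4

Process intervals by earliest right end; each time one isn't hit yet, stab at its right endpoint.
Sorted: [0,3] [2,5] [3,7] [6,9] [7,10] [11,12] [12,13] [10,14] [13,17] [17,18] [14,19]
{[0,3],[2,5],[3,7]} hit by 3; {[6,9],[7,10]} hit by 9; {[11,12],[12,13],[10,14]} hit by 12; {[13,17],[17,18],[14,19]} hit by 17.
Points: 3, 9, 12, 17 (4 total).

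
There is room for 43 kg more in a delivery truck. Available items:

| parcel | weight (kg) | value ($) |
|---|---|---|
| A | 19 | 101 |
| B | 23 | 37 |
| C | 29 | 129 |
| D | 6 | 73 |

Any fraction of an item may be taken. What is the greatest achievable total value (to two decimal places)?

254.07

Greedy by value/weight ratio, highest first.
Ratios (sorted): D 12.17, A 5.32, C 4.45, B 1.61
take D (6 @ 73); take A (19 @ 101); take 18/29 of C → 80.07. Capacity used 43/43.
Total value = 254.07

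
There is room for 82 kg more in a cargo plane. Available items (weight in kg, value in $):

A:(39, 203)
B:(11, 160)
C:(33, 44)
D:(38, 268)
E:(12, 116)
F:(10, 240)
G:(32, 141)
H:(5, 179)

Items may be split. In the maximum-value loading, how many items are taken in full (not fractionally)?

5

Ratios (sorted): H 35.80, F 24.00, B 14.55, E 9.67, D 7.05, A 5.21, G 4.41, C 1.33
take H (5 @ 179); take F (10 @ 240); take B (11 @ 160); take E (12 @ 116); take D (38 @ 268); take 6/39 of A → 31.23. Capacity used 82/82.
5 item(s) taken whole; one partial (take 6/39 of A).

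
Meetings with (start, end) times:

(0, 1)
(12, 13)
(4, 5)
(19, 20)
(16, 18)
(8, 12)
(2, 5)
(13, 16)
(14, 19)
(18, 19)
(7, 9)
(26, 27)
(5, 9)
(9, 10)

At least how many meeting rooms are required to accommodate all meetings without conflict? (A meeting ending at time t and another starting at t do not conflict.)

3

Events (time:±→running): 0:+→1 1:-→0 2:+→1 4:+→2 5:-→1 5:-→0 5:+→1 7:+→2 8:+→3 … peak 3.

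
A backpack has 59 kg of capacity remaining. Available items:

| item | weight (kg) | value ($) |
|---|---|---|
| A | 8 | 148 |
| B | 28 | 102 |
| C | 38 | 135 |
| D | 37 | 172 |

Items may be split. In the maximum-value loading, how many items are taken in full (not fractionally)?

Sort by value per unit weight and fill in that order.
Ratios (sorted): A 18.50, D 4.65, B 3.64, C 3.55
take A (8 @ 148); take D (37 @ 172); take 14/28 of B → 51.00. Capacity used 59/59.
2 item(s) taken whole; one partial (take 14/28 of B).

2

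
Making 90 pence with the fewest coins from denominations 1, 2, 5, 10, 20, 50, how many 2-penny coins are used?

0

90 = 1×50 + 2×20
Count of 2: 0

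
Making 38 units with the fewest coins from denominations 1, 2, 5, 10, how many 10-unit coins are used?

Greedy: take as many of the largest coin as possible, then repeat with the remainder.
38 = 3×10 + 1×5 + 1×2 + 1×1
Count of 10: 3

3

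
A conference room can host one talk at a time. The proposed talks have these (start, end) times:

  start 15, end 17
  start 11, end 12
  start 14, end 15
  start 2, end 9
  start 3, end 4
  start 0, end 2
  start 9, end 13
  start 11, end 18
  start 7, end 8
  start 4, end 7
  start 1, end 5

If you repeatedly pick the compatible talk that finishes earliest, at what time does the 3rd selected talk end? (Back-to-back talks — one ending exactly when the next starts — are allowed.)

Sort by end time and greedily take each interval whose start is ≥ the last chosen end.
Sorted by end: (0,2)  (3,4)  (1,5)  (4,7)  (7,8)  (2,9)  (11,12)  (9,13)  (14,15)  (15,17)  (11,18)
take (0,2); take (3,4); skip (1,5); take (4,7); take (7,8); skip (2,9); take (11,12); take (14,15); take (15,17).
Selected: (0,2) (3,4) (4,7) (7,8) (11,12) (14,15) (15,17)

7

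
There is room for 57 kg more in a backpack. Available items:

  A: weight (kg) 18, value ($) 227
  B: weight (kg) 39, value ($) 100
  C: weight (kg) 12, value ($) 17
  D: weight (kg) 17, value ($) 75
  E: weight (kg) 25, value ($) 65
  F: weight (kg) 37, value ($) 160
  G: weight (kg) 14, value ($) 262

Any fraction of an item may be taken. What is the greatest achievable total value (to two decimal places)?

Sort by value per unit weight and fill in that order.
Order: G (262/14=18.71) > A (227/18=12.61) > D (75/17=4.41) > F (160/37=4.32) > E (65/25=2.60) > B (100/39=2.56) > C (17/12=1.42)
Fill: take G (14 @ 262) → take A (18 @ 227) → take D (17 @ 75) → take 8/37 of F → 34.59; 57/57 used.
Total value = 598.59

598.59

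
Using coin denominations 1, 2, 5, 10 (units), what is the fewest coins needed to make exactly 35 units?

4

Use the largest denomination that fits, subtract, and repeat.
35 = 3×10 + 1×5
Total coins = 3 + 1 = 4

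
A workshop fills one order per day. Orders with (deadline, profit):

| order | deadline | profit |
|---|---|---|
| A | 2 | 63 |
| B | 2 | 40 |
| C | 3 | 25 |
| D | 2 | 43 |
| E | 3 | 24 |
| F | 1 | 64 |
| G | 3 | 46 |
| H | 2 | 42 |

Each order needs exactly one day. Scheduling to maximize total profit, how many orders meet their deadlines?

By profit: F(d1,64), A(d2,63), G(d3,46), D(d2,43), H(d2,42), B(d2,40), C(d3,25), E(d3,24)
F→slot 1; A→slot 2; G→slot 3; D skipped; H skipped; B skipped; C skipped; E skipped.
3 of 8 scheduled.

3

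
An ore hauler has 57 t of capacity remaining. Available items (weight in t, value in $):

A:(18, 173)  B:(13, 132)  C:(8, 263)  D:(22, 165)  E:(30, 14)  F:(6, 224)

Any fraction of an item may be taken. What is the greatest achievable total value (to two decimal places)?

882.00

Order: F (224/6=37.33) > C (263/8=32.88) > B (132/13=10.15) > A (173/18=9.61) > D (165/22=7.50) > E (14/30=0.47)
Fill: take F (6 @ 224) → take C (8 @ 263) → take B (13 @ 132) → take A (18 @ 173) → take 12/22 of D → 90.00; 57/57 used.
Total value = 882.00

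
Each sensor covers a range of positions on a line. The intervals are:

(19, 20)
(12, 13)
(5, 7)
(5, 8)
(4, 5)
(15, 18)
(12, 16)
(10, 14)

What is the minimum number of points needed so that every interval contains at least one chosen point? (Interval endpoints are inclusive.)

Sort by right endpoint; whenever an interval is uncovered, place a point at its right end.
By right end: [4,5]  [5,7]  [5,8]  [12,13]  [10,14]  [12,16]  [15,18]  [19,20]
[4,5] uncovered → point at 5; [12,13] uncovered → point at 13; [15,18] uncovered → point at 18; [19,20] uncovered → point at 20.
Points: 5, 13, 18, 20 (4 total).

4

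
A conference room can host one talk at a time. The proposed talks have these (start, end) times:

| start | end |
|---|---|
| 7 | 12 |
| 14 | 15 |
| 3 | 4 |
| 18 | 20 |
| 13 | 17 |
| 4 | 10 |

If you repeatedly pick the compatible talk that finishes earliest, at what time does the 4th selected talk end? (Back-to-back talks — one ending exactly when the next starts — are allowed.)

20

By end time: (3,4), (4,10), (7,12), (14,15), (13,17), (18,20).
Pick (3,4); next start ≥ 4 → (4,10); next start ≥ 10 → (14,15); next start ≥ 15 → (18,20).
Selected: (3,4) (4,10) (14,15) (18,20)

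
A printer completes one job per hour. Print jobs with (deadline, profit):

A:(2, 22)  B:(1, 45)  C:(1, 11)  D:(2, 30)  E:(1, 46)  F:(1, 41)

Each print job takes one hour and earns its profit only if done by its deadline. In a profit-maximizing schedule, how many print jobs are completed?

2

Take jobs in profit order; each goes to the latest open slot no later than its deadline.
Profit order: E=46 B=45 F=41 D=30 A=22 C=11
Assign: E→slot 1, B skipped, F skipped, D→slot 2, A skipped, C skipped.
Slots: [1:E] [2:D]
2 of 6 scheduled.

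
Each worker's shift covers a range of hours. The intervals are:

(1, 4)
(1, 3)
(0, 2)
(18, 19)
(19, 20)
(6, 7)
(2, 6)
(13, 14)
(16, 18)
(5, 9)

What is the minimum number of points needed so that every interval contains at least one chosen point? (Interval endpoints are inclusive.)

Sort by right endpoint; whenever an interval is uncovered, place a point at its right end.
By right end: [0,2]  [1,3]  [1,4]  [2,6]  [6,7]  [5,9]  [13,14]  [16,18]  [18,19]  [19,20]
[0,2] uncovered → point at 2; [6,7] uncovered → point at 7; [13,14] uncovered → point at 14; [16,18] uncovered → point at 18; [19,20] uncovered → point at 20.
Points: 2, 7, 14, 18, 20 (5 total).

5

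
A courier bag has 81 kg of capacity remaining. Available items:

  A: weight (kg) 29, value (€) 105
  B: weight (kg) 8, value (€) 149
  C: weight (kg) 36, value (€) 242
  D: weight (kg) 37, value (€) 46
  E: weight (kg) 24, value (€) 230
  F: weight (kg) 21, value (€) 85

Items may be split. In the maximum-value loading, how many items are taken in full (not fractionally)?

3

Ratios (sorted): B 18.62, E 9.58, C 6.72, F 4.05, A 3.62, D 1.24
take B (8 @ 149); take E (24 @ 230); take C (36 @ 242); take 13/21 of F → 52.62. Capacity used 81/81.
3 item(s) taken whole; one partial (take 13/21 of F).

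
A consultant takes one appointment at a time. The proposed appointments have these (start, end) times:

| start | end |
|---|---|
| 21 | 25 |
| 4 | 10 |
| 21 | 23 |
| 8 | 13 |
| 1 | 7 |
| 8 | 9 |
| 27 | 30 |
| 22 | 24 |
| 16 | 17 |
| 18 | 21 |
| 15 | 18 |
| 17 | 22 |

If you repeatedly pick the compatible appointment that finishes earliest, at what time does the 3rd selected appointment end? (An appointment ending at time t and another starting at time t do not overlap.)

17

Order by finish time; keep every interval that doesn't clash with the previous kept one.
By end time: (1,7), (8,9), (4,10), (8,13), (16,17), (15,18), (18,21), (17,22), (21,23), (22,24), (21,25), (27,30).
Pick (1,7); next start ≥ 7 → (8,9); next start ≥ 9 → (16,17); next start ≥ 17 → (18,21); next start ≥ 21 → (21,23); next start ≥ 23 → (27,30).
Selected: (1,7) (8,9) (16,17) (18,21) (21,23) (27,30)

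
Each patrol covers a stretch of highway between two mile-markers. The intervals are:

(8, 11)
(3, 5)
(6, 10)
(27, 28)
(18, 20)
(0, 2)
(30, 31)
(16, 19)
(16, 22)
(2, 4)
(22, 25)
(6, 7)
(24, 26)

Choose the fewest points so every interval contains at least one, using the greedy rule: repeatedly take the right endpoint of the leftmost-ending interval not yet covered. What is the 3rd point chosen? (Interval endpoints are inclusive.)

Sort by right endpoint; whenever an interval is uncovered, place a point at its right end.
Sorted: [0,2] [2,4] [3,5] [6,7] [6,10] [8,11] [16,19] [18,20] [16,22] [22,25] [24,26] [27,28] [30,31]
{[0,2],[2,4]} hit by 2; {[3,5]} hit by 5; {[6,7],[6,10]} hit by 7; {[8,11]} hit by 11; {[16,19],[18,20],[16,22]} hit by 19; {[22,25],[24,26]} hit by 25; {[27,28]} hit by 28; {[30,31]} hit by 31.
Points: 2, 5, 7, 11, 19, 25, 28, 31 (8 total).

7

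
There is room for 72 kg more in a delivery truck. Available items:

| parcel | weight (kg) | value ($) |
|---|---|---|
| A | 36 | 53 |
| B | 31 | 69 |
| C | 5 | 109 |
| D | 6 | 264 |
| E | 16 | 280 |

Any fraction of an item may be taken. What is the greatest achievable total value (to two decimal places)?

Sort by value per unit weight and fill in that order.
Ratios (sorted): D 44.00, C 21.80, E 17.50, B 2.23, A 1.47
take D (6 @ 264); take C (5 @ 109); take E (16 @ 280); take B (31 @ 69); take 14/36 of A → 20.61. Capacity used 72/72.
Total value = 742.61

742.61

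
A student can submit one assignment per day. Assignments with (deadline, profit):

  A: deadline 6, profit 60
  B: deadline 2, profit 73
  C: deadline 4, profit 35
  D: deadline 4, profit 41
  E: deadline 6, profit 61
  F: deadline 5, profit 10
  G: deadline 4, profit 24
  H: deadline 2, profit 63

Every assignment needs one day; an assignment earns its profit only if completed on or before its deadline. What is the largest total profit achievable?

Profit order: B=73 H=63 E=61 A=60 D=41 C=35 G=24 F=10
Assign: B→slot 2, H→slot 1, E→slot 6, A→slot 5, D→slot 4, C→slot 3, G skipped, F skipped.
Slots: [1:H] [2:B] [3:C] [4:D] [5:A] [6:E]
Profit = 63 + 73 + 35 + 41 + 60 + 61 = 333

333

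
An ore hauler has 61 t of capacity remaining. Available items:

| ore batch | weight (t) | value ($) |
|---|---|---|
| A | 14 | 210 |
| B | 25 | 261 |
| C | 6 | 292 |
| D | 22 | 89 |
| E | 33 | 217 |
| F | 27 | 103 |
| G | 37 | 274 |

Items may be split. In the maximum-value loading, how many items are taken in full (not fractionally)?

3

Sort by value per unit weight and fill in that order.
Order: C (292/6=48.67) > A (210/14=15.00) > B (261/25=10.44) > G (274/37=7.41) > E (217/33=6.58) > D (89/22=4.05) > F (103/27=3.81)
Fill: take C (6 @ 292) → take A (14 @ 210) → take B (25 @ 261) → take 16/37 of G → 118.49; 61/61 used.
3 item(s) taken whole; one partial (take 16/37 of G).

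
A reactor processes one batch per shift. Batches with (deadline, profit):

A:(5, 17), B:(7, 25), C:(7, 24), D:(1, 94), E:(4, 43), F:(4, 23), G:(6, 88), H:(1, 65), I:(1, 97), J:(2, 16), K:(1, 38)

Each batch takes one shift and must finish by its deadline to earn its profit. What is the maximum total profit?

Profit order: I=97 D=94 G=88 H=65 E=43 K=38 B=25 C=24 F=23 A=17 J=16
Assign: I→slot 1, D skipped, G→slot 6, H skipped, E→slot 4, K skipped, B→slot 7, C→slot 5, F→slot 3, A→slot 2, J skipped.
Slots: [1:I] [2:A] [3:F] [4:E] [5:C] [6:G] [7:B]
Profit = 97 + 17 + 23 + 43 + 24 + 88 + 25 = 317

317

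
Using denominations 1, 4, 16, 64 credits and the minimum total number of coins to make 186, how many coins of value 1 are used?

Use the largest denomination that fits, subtract, and repeat.
186 = 2×64 + 3×16 + 2×4 + 2×1
Count of 1: 2

2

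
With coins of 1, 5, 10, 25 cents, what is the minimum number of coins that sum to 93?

Greedy: take as many of the largest coin as possible, then repeat with the remainder.
93 = 3×25 + 1×10 + 1×5 + 3×1
Total coins = 3 + 1 + 1 + 3 = 8

8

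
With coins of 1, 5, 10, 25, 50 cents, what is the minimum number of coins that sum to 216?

7

216 = 4×50 + 1×10 + 1×5 + 1×1
Total coins = 4 + 1 + 1 + 1 = 7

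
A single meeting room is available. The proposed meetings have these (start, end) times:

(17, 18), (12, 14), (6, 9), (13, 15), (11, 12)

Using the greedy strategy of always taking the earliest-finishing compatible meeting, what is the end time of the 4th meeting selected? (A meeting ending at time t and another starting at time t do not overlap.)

18

Sorted by end: (6,9)  (11,12)  (12,14)  (13,15)  (17,18)
take (6,9); take (11,12); take (12,14); skip (13,15); take (17,18).
Selected: (6,9) (11,12) (12,14) (17,18)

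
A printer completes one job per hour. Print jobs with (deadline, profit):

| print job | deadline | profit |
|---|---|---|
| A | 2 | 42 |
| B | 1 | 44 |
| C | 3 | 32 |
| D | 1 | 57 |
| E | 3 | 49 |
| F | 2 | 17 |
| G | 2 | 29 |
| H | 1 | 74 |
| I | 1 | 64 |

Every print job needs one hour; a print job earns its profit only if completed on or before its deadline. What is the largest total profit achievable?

Sort by profit descending; place each in the latest free slot ≤ its deadline.
By profit: H(d1,74), I(d1,64), D(d1,57), E(d3,49), B(d1,44), A(d2,42), C(d3,32), G(d2,29), F(d2,17)
H→slot 1; I skipped; D skipped; E→slot 3; B skipped; A→slot 2; C skipped; G skipped; F skipped.
Profit = 74 + 42 + 49 = 165

165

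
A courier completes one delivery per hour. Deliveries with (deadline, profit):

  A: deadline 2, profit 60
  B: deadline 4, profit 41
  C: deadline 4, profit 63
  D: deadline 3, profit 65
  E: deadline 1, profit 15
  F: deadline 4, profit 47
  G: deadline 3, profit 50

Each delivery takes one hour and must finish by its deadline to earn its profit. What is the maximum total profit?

238

Take jobs in profit order; each goes to the latest open slot no later than its deadline.
Profit order: D=65 C=63 A=60 G=50 F=47 B=41 E=15
Assign: D→slot 3, C→slot 4, A→slot 2, G→slot 1, F skipped, B skipped, E skipped.
Slots: [1:G] [2:A] [3:D] [4:C]
Profit = 50 + 60 + 65 + 63 = 238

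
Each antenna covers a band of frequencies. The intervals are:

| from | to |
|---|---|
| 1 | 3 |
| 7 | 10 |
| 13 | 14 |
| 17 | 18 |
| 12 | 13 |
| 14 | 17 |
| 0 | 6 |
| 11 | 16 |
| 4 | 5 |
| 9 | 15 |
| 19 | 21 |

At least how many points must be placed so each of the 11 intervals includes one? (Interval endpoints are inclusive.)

6

Sort by right endpoint; whenever an interval is uncovered, place a point at its right end.
Sorted: [1,3] [4,5] [0,6] [7,10] [12,13] [13,14] [9,15] [11,16] [14,17] [17,18] [19,21]
{[1,3]} hit by 3; {[4,5],[0,6]} hit by 5; {[7,10]} hit by 10; {[12,13],[13,14],[9,15],[11,16]} hit by 13; {[14,17],[17,18]} hit by 17; {[19,21]} hit by 21.
Points: 3, 5, 10, 13, 17, 21 (6 total).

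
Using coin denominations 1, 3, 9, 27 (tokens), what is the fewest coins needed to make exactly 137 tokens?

7

Use the largest denomination that fits, subtract, and repeat.
137 = 5×27 + 2×1
Total coins = 5 + 2 = 7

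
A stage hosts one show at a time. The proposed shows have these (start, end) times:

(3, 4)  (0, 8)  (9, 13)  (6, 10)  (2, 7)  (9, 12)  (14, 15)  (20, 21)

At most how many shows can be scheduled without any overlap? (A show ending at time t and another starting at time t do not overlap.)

Greedy by earliest finish: after sorting by end time, pick each interval compatible with the last pick.
Sorted by end: (3,4)  (2,7)  (0,8)  (6,10)  (9,12)  (9,13)  (14,15)  (20,21)
take (3,4); skip (0,8); take (6,10); take (14,15); take (20,21).
Selected 4 shows.

4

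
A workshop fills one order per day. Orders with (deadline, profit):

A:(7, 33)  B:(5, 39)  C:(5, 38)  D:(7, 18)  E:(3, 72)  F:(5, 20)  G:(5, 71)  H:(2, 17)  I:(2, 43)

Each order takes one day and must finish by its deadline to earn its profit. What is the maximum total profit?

By profit: E(d3,72), G(d5,71), I(d2,43), B(d5,39), C(d5,38), A(d7,33), F(d5,20), D(d7,18), H(d2,17)
E→slot 3; G→slot 5; I→slot 2; B→slot 4; C→slot 1; A→slot 7; F skipped; D→slot 6; H skipped.
Profit = 38 + 43 + 72 + 39 + 71 + 18 + 33 = 314

314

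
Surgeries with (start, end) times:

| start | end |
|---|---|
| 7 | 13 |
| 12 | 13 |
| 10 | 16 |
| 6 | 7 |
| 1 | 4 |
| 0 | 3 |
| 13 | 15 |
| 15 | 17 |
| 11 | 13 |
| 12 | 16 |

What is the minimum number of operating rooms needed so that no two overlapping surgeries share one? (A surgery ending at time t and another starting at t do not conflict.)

Events (time:±→running): 0:+→1 1:+→2 3:-→1 4:-→0 6:+→1 7:-→0 7:+→1 10:+→2 11:+→3 12:+→4 12:+→5 … peak 5.

5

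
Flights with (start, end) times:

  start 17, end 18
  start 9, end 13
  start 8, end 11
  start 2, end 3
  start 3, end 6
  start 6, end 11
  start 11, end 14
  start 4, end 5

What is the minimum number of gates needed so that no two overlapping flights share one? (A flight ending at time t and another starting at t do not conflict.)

Count concurrent intervals with a sweep; the peak is the room count.
starts: [2, 3, 4, 6, 8, 9, 11, 17]
ends:   [3, 5, 6, 11, 11, 13, 14, 18]
s2→1 e3→0 s3→1 s4→2 e5→1 e6→0 s6→1 s8→2 s9→3  — peak 3.

3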